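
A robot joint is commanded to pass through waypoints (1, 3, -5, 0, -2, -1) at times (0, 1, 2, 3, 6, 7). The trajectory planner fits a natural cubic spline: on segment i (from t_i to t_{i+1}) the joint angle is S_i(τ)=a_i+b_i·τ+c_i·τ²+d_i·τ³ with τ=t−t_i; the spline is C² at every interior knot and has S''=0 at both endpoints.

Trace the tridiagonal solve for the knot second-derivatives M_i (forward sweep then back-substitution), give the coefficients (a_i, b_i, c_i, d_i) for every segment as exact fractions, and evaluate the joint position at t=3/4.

  seg 0: a=1 b=13414/2379 c=0 d=-8656/2379
  seg 1: a=3 b=-12554/2379 c=-8656/793 d=19490/2379
  seg 2: a=-5 b=-6020/2379 c=10834/793 d=-14587/2379
  seg 3: a=0 b=1171/183 c=-3753/793 d=5656/7137
  seg 4: a=-2 b=-1427/2379 c=1903/793 d=-1903/2379
S(3/4) = 11717/3172

Δ: Δ0=2, Δ1=-8, Δ2=5, Δ3=-2/3, Δ4=1
row 1: diag=4, rhs=-60; c'=1/4, d'=-15
row 2: denom=4−1·1/4=15/4; d'=(78−1·-15)/(15/4)=124/5
row 3: denom=8−1·4/15=116/15; d'=(-34−1·124/5)/(116/15)=-441/58
row 4: denom=8−3·45/116=793/116; d'=(10−3·-441/58)/(793/116)=3806/793
back: M4=3806/793
back: M3=-441/58−45/116·3806/793=-7506/793
back: M2=124/5−4/15·-7506/793=21668/793
back: M1=-15−1/4·21668/793=-17312/793
M: M0=0, M1=-17312/793, M2=21668/793, M3=-7506/793, M4=3806/793, M5=0
seg 0: a=1, c=M0/2=0, d=(M1−M0)/(6·1)=-8656/2379, b=Δ0−h0·(2M0+M1)/6=13414/2379
seg 1: a=3, c=M1/2=-8656/793, d=(M2−M1)/(6·1)=19490/2379, b=Δ1−h1·(2M1+M2)/6=-12554/2379
seg 2: a=-5, c=M2/2=10834/793, d=(M3−M2)/(6·1)=-14587/2379, b=Δ2−h2·(2M2+M3)/6=-6020/2379
seg 3: a=0, c=M3/2=-3753/793, d=(M4−M3)/(6·3)=5656/7137, b=Δ3−h3·(2M3+M4)/6=1171/183
seg 4: a=-2, c=M4/2=1903/793, d=(M5−M4)/(6·1)=-1903/2379, b=Δ4−h4·(2M4+M5)/6=-1427/2379
t_q=3/4 → seg 0, τ=3/4; S=1+13414/2379·τ+0·τ²+-8656/2379·τ³=11717/3172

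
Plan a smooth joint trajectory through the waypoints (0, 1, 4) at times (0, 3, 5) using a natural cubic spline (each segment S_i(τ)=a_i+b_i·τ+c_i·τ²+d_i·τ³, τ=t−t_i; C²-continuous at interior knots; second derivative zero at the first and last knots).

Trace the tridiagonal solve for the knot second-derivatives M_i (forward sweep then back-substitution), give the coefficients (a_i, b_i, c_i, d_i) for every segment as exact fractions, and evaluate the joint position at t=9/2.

Δ: Δ0=1/3, Δ1=3/2
row 1: diag=10, rhs=7; c'=1/5, d'=7/10
back: M1=7/10
M: M0=0, M1=7/10, M2=0
seg 0: a=0, c=M0/2=0, d=(M1−M0)/(6·3)=7/180, b=Δ0−h0·(2M0+M1)/6=-1/60
seg 1: a=1, c=M1/2=7/20, d=(M2−M1)/(6·2)=-7/120, b=Δ1−h1·(2M1+M2)/6=31/30
t_q=9/2 → seg 1, τ=3/2; S=1+31/30·τ+7/20·τ²+-7/120·τ³=201/64

  seg 0: a=0 b=-1/60 c=0 d=7/180
  seg 1: a=1 b=31/30 c=7/20 d=-7/120
S(9/2) = 201/64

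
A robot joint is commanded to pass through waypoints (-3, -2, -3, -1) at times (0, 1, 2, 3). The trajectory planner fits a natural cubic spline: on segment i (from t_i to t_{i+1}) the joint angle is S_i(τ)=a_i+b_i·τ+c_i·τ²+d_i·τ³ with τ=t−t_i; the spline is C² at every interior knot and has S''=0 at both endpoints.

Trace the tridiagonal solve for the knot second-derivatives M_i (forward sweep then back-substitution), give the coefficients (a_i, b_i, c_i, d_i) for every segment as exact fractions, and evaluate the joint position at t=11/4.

Δ: Δ0=1, Δ1=-1, Δ2=2
row 1: diag=4, rhs=-12; c'=1/4, d'=-3
row 2: denom=4−1·1/4=15/4; d'=(18−1·-3)/(15/4)=28/5
back: M2=28/5
back: M1=-3−1/4·28/5=-22/5
M: M0=0, M1=-22/5, M2=28/5, M3=0
seg 0: a=-3, c=M0/2=0, d=(M1−M0)/(6·1)=-11/15, b=Δ0−h0·(2M0+M1)/6=26/15
seg 1: a=-2, c=M1/2=-11/5, d=(M2−M1)/(6·1)=5/3, b=Δ1−h1·(2M1+M2)/6=-7/15
seg 2: a=-3, c=M2/2=14/5, d=(M3−M2)/(6·1)=-14/15, b=Δ2−h2·(2M2+M3)/6=2/15
t_q=11/4 → seg 2, τ=3/4; S=-3+2/15·τ+14/5·τ²+-14/15·τ³=-55/32

  seg 0: a=-3 b=26/15 c=0 d=-11/15
  seg 1: a=-2 b=-7/15 c=-11/5 d=5/3
  seg 2: a=-3 b=2/15 c=14/5 d=-14/15
S(11/4) = -55/32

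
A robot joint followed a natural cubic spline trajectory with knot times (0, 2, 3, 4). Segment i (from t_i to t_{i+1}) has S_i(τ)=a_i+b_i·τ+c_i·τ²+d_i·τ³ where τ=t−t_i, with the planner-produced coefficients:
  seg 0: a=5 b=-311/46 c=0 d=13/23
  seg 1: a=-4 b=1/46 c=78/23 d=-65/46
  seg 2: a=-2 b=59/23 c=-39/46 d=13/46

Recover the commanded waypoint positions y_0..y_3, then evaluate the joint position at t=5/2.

y_0=5 y_1=-4 y_2=-2 y_3=0
S(5/2) = -1221/368

y_0 = S_0(0) = a_0 = 5
y_1 = S_1(0) = a_1 = -4
y_2 = S_2(0) = a_2 = -2
y_3 = S_2(1) = 0
t_q=5/2 is in segment 1 (τ=1/2); S_1(τ)=-1221/368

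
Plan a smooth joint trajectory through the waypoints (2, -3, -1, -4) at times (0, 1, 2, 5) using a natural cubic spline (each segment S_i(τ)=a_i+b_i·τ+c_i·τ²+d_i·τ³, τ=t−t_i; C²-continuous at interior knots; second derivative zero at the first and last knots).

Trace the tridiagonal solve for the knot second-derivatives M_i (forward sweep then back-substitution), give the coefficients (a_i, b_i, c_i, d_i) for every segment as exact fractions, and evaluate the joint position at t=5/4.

  seg 0: a=2 b=-214/31 c=0 d=59/31
  seg 1: a=-3 b=-37/31 c=177/31 d=-78/31
  seg 2: a=-1 b=83/31 c=-57/31 d=19/93
S(5/4) = -2957/992

Δ: Δ0=-5, Δ1=2, Δ2=-1
row 1: diag=4, rhs=42; c'=1/4, d'=21/2
row 2: denom=8−1·1/4=31/4; d'=(-18−1·21/2)/(31/4)=-114/31
back: M2=-114/31
back: M1=21/2−1/4·-114/31=354/31
M: M0=0, M1=354/31, M2=-114/31, M3=0
seg 0: a=2, c=M0/2=0, d=(M1−M0)/(6·1)=59/31, b=Δ0−h0·(2M0+M1)/6=-214/31
seg 1: a=-3, c=M1/2=177/31, d=(M2−M1)/(6·1)=-78/31, b=Δ1−h1·(2M1+M2)/6=-37/31
seg 2: a=-1, c=M2/2=-57/31, d=(M3−M2)/(6·3)=19/93, b=Δ2−h2·(2M2+M3)/6=83/31
t_q=5/4 → seg 1, τ=1/4; S=-3+-37/31·τ+177/31·τ²+-78/31·τ³=-2957/992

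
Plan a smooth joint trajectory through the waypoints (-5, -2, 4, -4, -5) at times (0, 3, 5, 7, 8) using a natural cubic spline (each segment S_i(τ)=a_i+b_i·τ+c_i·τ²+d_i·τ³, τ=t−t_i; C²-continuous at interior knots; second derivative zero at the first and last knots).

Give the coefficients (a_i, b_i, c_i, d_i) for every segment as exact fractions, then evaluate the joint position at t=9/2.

Δ: Δ0=1, Δ1=3, Δ2=-4, Δ3=-1
row 1: diag=10, rhs=12; c'=1/5, d'=6/5
row 2: denom=8−2·1/5=38/5; d'=(-42−2·6/5)/(38/5)=-111/19
row 3: denom=6−2·5/19=104/19; d'=(18−2·-111/19)/(104/19)=141/26
back: M3=141/26
back: M2=-111/19−5/19·141/26=-189/26
back: M1=6/5−1/5·-189/26=69/26
M: M0=0, M1=69/26, M2=-189/26, M3=141/26, M4=0
seg 0: a=-5, c=M0/2=0, d=(M1−M0)/(6·3)=23/156, b=Δ0−h0·(2M0+M1)/6=-17/52
seg 1: a=-2, c=M1/2=69/52, d=(M2−M1)/(6·2)=-43/52, b=Δ1−h1·(2M1+M2)/6=95/26
seg 2: a=4, c=M2/2=-189/52, d=(M3−M2)/(6·2)=55/52, b=Δ2−h2·(2M2+M3)/6=-25/26
seg 3: a=-4, c=M3/2=141/52, d=(M4−M3)/(6·1)=-47/52, b=Δ3−h3·(2M3+M4)/6=-73/26
t_q=9/2 → seg 1, τ=3/2; S=-2+95/26·τ+69/52·τ²+-43/52·τ³=1529/416

  seg 0: a=-5 b=-17/52 c=0 d=23/156
  seg 1: a=-2 b=95/26 c=69/52 d=-43/52
  seg 2: a=4 b=-25/26 c=-189/52 d=55/52
  seg 3: a=-4 b=-73/26 c=141/52 d=-47/52
S(9/2) = 1529/416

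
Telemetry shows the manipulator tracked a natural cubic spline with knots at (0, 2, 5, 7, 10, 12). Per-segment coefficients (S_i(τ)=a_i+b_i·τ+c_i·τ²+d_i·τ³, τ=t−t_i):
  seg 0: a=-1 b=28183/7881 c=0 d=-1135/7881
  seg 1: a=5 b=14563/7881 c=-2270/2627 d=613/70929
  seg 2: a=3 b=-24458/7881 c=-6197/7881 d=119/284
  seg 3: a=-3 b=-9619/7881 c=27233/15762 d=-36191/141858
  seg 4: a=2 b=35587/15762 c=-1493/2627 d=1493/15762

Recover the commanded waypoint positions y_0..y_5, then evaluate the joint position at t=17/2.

y_0=-1 y_1=5 y_2=3 y_3=-3 y_4=2 y_5=5
S(17/2) = -75841/42032

y_0 = S_0(0) = a_0 = -1
y_1 = S_1(0) = a_1 = 5
y_2 = S_2(0) = a_2 = 3
y_3 = S_3(0) = a_3 = -3
y_4 = S_4(0) = a_4 = 2
y_5 = S_4(2) = 5
t_q=17/2 is in segment 3 (τ=3/2); S_3(τ)=-75841/42032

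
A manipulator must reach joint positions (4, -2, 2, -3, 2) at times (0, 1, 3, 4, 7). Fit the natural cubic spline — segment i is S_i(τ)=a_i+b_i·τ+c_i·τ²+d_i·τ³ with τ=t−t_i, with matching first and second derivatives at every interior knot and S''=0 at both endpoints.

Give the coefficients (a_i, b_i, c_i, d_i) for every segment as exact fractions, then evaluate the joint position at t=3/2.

Δ: Δ0=-6, Δ1=2, Δ2=-5, Δ3=5/3
row 1: diag=6, rhs=48; c'=1/3, d'=8
row 2: denom=6−2·1/3=16/3; d'=(-42−2·8)/(16/3)=-87/8
row 3: denom=8−1·3/16=125/16; d'=(40−1·-87/8)/(125/16)=814/125
back: M3=814/125
back: M2=-87/8−3/16·814/125=-1512/125
back: M1=8−1/3·-1512/125=1504/125
M: M0=0, M1=1504/125, M2=-1512/125, M3=814/125, M4=0
seg 0: a=4, c=M0/2=0, d=(M1−M0)/(6·1)=752/375, b=Δ0−h0·(2M0+M1)/6=-3002/375
seg 1: a=-2, c=M1/2=752/125, d=(M2−M1)/(6·2)=-754/375, b=Δ1−h1·(2M1+M2)/6=-746/375
seg 2: a=2, c=M2/2=-756/125, d=(M3−M2)/(6·1)=1163/375, b=Δ2−h2·(2M2+M3)/6=-154/75
seg 3: a=-3, c=M3/2=407/125, d=(M4−M3)/(6·3)=-407/1125, b=Δ3−h3·(2M3+M4)/6=-1817/375
t_q=3/2 → seg 1, τ=1/2; S=-2+-746/375·τ+752/125·τ²+-754/375·τ³=-871/500

  seg 0: a=4 b=-3002/375 c=0 d=752/375
  seg 1: a=-2 b=-746/375 c=752/125 d=-754/375
  seg 2: a=2 b=-154/75 c=-756/125 d=1163/375
  seg 3: a=-3 b=-1817/375 c=407/125 d=-407/1125
S(3/2) = -871/500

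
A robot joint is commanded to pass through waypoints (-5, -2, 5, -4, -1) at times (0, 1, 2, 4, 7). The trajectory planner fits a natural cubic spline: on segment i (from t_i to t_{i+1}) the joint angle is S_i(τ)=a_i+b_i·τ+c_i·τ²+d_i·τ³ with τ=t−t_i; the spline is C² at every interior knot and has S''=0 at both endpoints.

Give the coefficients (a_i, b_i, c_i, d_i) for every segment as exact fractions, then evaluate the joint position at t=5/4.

  seg 0: a=-5 b=146/107 c=0 d=175/107
  seg 1: a=-2 b=671/107 c=525/107 d=-447/107
  seg 2: a=5 b=380/107 c=-816/107 d=1541/856
  seg 3: a=-4 b=-1145/214 c=1359/428 d=-151/428
S(5/4) = -1307/6848

Δ: Δ0=3, Δ1=7, Δ2=-9/2, Δ3=1
row 1: diag=4, rhs=24; c'=1/4, d'=6
row 2: denom=6−1·1/4=23/4; d'=(-69−1·6)/(23/4)=-300/23
row 3: denom=10−2·8/23=214/23; d'=(33−2·-300/23)/(214/23)=1359/214
back: M3=1359/214
back: M2=-300/23−8/23·1359/214=-1632/107
back: M1=6−1/4·-1632/107=1050/107
M: M0=0, M1=1050/107, M2=-1632/107, M3=1359/214, M4=0
seg 0: a=-5, c=M0/2=0, d=(M1−M0)/(6·1)=175/107, b=Δ0−h0·(2M0+M1)/6=146/107
seg 1: a=-2, c=M1/2=525/107, d=(M2−M1)/(6·1)=-447/107, b=Δ1−h1·(2M1+M2)/6=671/107
seg 2: a=5, c=M2/2=-816/107, d=(M3−M2)/(6·2)=1541/856, b=Δ2−h2·(2M2+M3)/6=380/107
seg 3: a=-4, c=M3/2=1359/428, d=(M4−M3)/(6·3)=-151/428, b=Δ3−h3·(2M3+M4)/6=-1145/214
t_q=5/4 → seg 1, τ=1/4; S=-2+671/107·τ+525/107·τ²+-447/107·τ³=-1307/6848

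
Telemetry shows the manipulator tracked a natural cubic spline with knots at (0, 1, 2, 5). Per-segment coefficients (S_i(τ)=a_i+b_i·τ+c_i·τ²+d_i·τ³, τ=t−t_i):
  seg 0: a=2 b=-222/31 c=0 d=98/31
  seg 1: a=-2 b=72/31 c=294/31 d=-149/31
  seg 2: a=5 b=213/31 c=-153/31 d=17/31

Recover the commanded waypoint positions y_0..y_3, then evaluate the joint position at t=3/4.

y_0=2 y_1=-2 y_2=5 y_3=-4
S(3/4) = -2021/992

y_0 = S_0(0) = a_0 = 2
y_1 = S_1(0) = a_1 = -2
y_2 = S_2(0) = a_2 = 5
y_3 = S_2(3) = -4
t_q=3/4 is in segment 0 (τ=3/4); S_0(τ)=-2021/992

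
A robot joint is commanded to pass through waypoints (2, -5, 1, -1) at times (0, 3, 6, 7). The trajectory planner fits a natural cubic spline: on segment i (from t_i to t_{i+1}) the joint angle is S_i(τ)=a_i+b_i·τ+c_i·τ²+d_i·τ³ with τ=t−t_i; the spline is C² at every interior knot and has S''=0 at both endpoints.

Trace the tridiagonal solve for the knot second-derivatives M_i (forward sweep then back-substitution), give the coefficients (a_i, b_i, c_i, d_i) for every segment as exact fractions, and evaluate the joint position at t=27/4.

  seg 0: a=2 b=-343/87 c=0 d=140/783
  seg 1: a=-5 b=77/87 c=140/87 d=-323/783
  seg 2: a=1 b=-52/87 c=-61/29 d=61/87
S(27/4) = -623/1856

Δ: Δ0=-7/3, Δ1=2, Δ2=-2
row 1: diag=12, rhs=26; c'=1/4, d'=13/6
row 2: denom=8−3·1/4=29/4; d'=(-24−3·13/6)/(29/4)=-122/29
back: M2=-122/29
back: M1=13/6−1/4·-122/29=280/87
M: M0=0, M1=280/87, M2=-122/29, M3=0
seg 0: a=2, c=M0/2=0, d=(M1−M0)/(6·3)=140/783, b=Δ0−h0·(2M0+M1)/6=-343/87
seg 1: a=-5, c=M1/2=140/87, d=(M2−M1)/(6·3)=-323/783, b=Δ1−h1·(2M1+M2)/6=77/87
seg 2: a=1, c=M2/2=-61/29, d=(M3−M2)/(6·1)=61/87, b=Δ2−h2·(2M2+M3)/6=-52/87
t_q=27/4 → seg 2, τ=3/4; S=1+-52/87·τ+-61/29·τ²+61/87·τ³=-623/1856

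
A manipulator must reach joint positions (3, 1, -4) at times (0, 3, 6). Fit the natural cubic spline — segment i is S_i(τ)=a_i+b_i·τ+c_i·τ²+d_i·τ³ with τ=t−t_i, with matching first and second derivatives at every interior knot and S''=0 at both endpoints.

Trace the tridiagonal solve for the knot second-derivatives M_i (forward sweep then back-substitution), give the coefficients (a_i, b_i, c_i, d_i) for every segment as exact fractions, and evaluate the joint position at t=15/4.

Δ: Δ0=-2/3, Δ1=-5/3
row 1: diag=12, rhs=-6; c'=1/4, d'=-1/2
back: M1=-1/2
M: M0=0, M1=-1/2, M2=0
seg 0: a=3, c=M0/2=0, d=(M1−M0)/(6·3)=-1/36, b=Δ0−h0·(2M0+M1)/6=-5/12
seg 1: a=1, c=M1/2=-1/4, d=(M2−M1)/(6·3)=1/36, b=Δ1−h1·(2M1+M2)/6=-7/6
t_q=15/4 → seg 1, τ=3/4; S=1+-7/6·τ+-1/4·τ²+1/36·τ³=-1/256

  seg 0: a=3 b=-5/12 c=0 d=-1/36
  seg 1: a=1 b=-7/6 c=-1/4 d=1/36
S(15/4) = -1/256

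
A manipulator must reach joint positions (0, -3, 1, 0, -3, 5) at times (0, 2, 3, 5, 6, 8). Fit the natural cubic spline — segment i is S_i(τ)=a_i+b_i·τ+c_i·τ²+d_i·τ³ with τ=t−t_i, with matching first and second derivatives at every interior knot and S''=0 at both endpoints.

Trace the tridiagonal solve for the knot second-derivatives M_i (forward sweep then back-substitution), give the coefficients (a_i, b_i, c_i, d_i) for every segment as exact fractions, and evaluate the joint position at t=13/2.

Δ: Δ0=-3/2, Δ1=4, Δ2=-1/2, Δ3=-3, Δ4=4
row 1: diag=6, rhs=33; c'=1/6, d'=11/2
row 2: denom=6−1·1/6=35/6; d'=(-27−1·11/2)/(35/6)=-39/7
row 3: denom=6−2·12/35=186/35; d'=(-15−2·-39/7)/(186/35)=-45/62
row 4: denom=6−1·35/186=1081/186; d'=(42−1·-45/62)/(1081/186)=7947/1081
back: M4=7947/1081
back: M3=-45/62−35/186·7947/1081=-2280/1081
back: M2=-39/7−12/35·-2280/1081=-5241/1081
back: M1=11/2−1/6·-5241/1081=6819/1081
M: M0=0, M1=6819/1081, M2=-5241/1081, M3=-2280/1081, M4=7947/1081, M5=0
seg 0: a=0, c=M0/2=0, d=(M1−M0)/(6·2)=2273/4324, b=Δ0−h0·(2M0+M1)/6=-7789/2162
seg 1: a=-3, c=M1/2=6819/2162, d=(M2−M1)/(6·1)=-2010/1081, b=Δ1−h1·(2M1+M2)/6=5849/2162
seg 2: a=1, c=M2/2=-5241/2162, d=(M3−M2)/(6·2)=21/92, b=Δ2−h2·(2M2+M3)/6=7427/2162
seg 3: a=0, c=M3/2=-1140/1081, d=(M4−M3)/(6·1)=3409/2162, b=Δ3−h3·(2M3+M4)/6=-7615/2162
seg 4: a=-3, c=M4/2=7947/2162, d=(M5−M4)/(6·2)=-2649/4324, b=Δ4−h4·(2M4+M5)/6=-974/1081
t_q=13/2 → seg 4, τ=1/2; S=-3+-974/1081·τ+7947/2162·τ²+-2649/4324·τ³=-90221/34592

  seg 0: a=0 b=-7789/2162 c=0 d=2273/4324
  seg 1: a=-3 b=5849/2162 c=6819/2162 d=-2010/1081
  seg 2: a=1 b=7427/2162 c=-5241/2162 d=21/92
  seg 3: a=0 b=-7615/2162 c=-1140/1081 d=3409/2162
  seg 4: a=-3 b=-974/1081 c=7947/2162 d=-2649/4324
S(13/2) = -90221/34592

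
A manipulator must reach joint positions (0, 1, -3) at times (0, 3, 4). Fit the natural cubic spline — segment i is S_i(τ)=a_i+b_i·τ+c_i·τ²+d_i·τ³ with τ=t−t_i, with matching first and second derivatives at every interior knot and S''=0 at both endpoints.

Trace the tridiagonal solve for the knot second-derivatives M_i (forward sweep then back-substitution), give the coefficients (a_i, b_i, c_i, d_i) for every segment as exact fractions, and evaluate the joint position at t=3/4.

  seg 0: a=0 b=47/24 c=0 d=-13/72
  seg 1: a=1 b=-35/12 c=-13/8 d=13/24
S(3/4) = 713/512

Δ: Δ0=1/3, Δ1=-4
row 1: diag=8, rhs=-26; c'=1/8, d'=-13/4
back: M1=-13/4
M: M0=0, M1=-13/4, M2=0
seg 0: a=0, c=M0/2=0, d=(M1−M0)/(6·3)=-13/72, b=Δ0−h0·(2M0+M1)/6=47/24
seg 1: a=1, c=M1/2=-13/8, d=(M2−M1)/(6·1)=13/24, b=Δ1−h1·(2M1+M2)/6=-35/12
t_q=3/4 → seg 0, τ=3/4; S=0+47/24·τ+0·τ²+-13/72·τ³=713/512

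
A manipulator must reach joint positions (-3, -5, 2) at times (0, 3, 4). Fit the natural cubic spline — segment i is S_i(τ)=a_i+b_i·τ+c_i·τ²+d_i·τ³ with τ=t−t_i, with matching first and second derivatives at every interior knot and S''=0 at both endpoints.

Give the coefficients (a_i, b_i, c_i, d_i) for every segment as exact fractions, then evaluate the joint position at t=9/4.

  seg 0: a=-3 b=-85/24 c=0 d=23/72
  seg 1: a=-5 b=61/12 c=23/8 d=-23/24
S(9/4) = -3753/512

Δ: Δ0=-2/3, Δ1=7
row 1: diag=8, rhs=46; c'=1/8, d'=23/4
back: M1=23/4
M: M0=0, M1=23/4, M2=0
seg 0: a=-3, c=M0/2=0, d=(M1−M0)/(6·3)=23/72, b=Δ0−h0·(2M0+M1)/6=-85/24
seg 1: a=-5, c=M1/2=23/8, d=(M2−M1)/(6·1)=-23/24, b=Δ1−h1·(2M1+M2)/6=61/12
t_q=9/4 → seg 0, τ=9/4; S=-3+-85/24·τ+0·τ²+23/72·τ³=-3753/512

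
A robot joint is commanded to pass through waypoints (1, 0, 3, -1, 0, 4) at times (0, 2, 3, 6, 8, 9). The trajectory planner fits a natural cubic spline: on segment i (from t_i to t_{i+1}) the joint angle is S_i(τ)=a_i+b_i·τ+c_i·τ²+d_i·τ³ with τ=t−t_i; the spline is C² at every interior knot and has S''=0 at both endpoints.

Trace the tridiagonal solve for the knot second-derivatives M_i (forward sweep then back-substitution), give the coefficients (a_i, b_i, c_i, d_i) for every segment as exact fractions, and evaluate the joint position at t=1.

  seg 0: a=1 b=-3316/1731 c=0 d=4901/13848
  seg 1: a=0 b=8071/3462 c=4901/2308 d=-10073/6924
  seg 2: a=3 b=15329/6924 c=-1293/577 d=2443/6924
  seg 3: a=-1 b=-5903/3462 c=2157/2308 d=1163/13848
  seg 4: a=0 b=5264/1731 c=830/577 d=-830/1731
S(1) = -2593/4616

Δ: Δ0=-1/2, Δ1=3, Δ2=-4/3, Δ3=1/2, Δ4=4
row 1: diag=6, rhs=21; c'=1/6, d'=7/2
row 2: denom=8−1·1/6=47/6; d'=(-26−1·7/2)/(47/6)=-177/47
row 3: denom=10−3·18/47=416/47; d'=(11−3·-177/47)/(416/47)=131/52
row 4: denom=6−2·47/208=577/104; d'=(21−2·131/52)/(577/104)=1660/577
back: M4=1660/577
back: M3=131/52−47/208·1660/577=2157/1154
back: M2=-177/47−18/47·2157/1154=-2586/577
back: M1=7/2−1/6·-2586/577=4901/1154
M: M0=0, M1=4901/1154, M2=-2586/577, M3=2157/1154, M4=1660/577, M5=0
seg 0: a=1, c=M0/2=0, d=(M1−M0)/(6·2)=4901/13848, b=Δ0−h0·(2M0+M1)/6=-3316/1731
seg 1: a=0, c=M1/2=4901/2308, d=(M2−M1)/(6·1)=-10073/6924, b=Δ1−h1·(2M1+M2)/6=8071/3462
seg 2: a=3, c=M2/2=-1293/577, d=(M3−M2)/(6·3)=2443/6924, b=Δ2−h2·(2M2+M3)/6=15329/6924
seg 3: a=-1, c=M3/2=2157/2308, d=(M4−M3)/(6·2)=1163/13848, b=Δ3−h3·(2M3+M4)/6=-5903/3462
seg 4: a=0, c=M4/2=830/577, d=(M5−M4)/(6·1)=-830/1731, b=Δ4−h4·(2M4+M5)/6=5264/1731
t_q=1 → seg 0, τ=1; S=1+-3316/1731·τ+0·τ²+4901/13848·τ³=-2593/4616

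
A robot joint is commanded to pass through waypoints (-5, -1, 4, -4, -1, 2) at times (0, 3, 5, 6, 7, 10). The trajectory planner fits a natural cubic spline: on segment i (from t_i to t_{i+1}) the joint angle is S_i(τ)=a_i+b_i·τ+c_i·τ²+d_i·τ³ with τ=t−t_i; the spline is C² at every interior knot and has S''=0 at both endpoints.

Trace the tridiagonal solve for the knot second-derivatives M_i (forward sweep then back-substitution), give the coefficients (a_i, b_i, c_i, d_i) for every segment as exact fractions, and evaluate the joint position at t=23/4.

Δ: Δ0=4/3, Δ1=5/2, Δ2=-8, Δ3=3, Δ4=1
row 1: diag=10, rhs=7; c'=1/5, d'=7/10
row 2: denom=6−2·1/5=28/5; d'=(-63−2·7/10)/(28/5)=-23/2
row 3: denom=4−1·5/28=107/28; d'=(66−1·-23/2)/(107/28)=2170/107
row 4: denom=8−1·28/107=828/107; d'=(-12−1·2170/107)/(828/107)=-1727/414
back: M4=-1727/414
back: M3=2170/107−28/107·-1727/414=4424/207
back: M2=-23/2−5/28·4424/207=-6341/414
back: M1=7/10−1/5·-6341/414=779/207
M: M0=0, M1=779/207, M2=-6341/414, M3=4424/207, M4=-1727/414, M5=0
seg 0: a=-5, c=M0/2=0, d=(M1−M0)/(6·3)=779/3726, b=Δ0−h0·(2M0+M1)/6=-227/414
seg 1: a=-1, c=M1/2=779/414, d=(M2−M1)/(6·2)=-2633/1656, b=Δ1−h1·(2M1+M2)/6=1055/207
seg 2: a=4, c=M2/2=-6341/828, d=(M3−M2)/(6·1)=5063/828, b=Δ2−h2·(2M2+M3)/6=-297/46
seg 3: a=-4, c=M3/2=2212/207, d=(M4−M3)/(6·1)=-1175/276, b=Δ3−h3·(2M3+M4)/6=-2839/828
seg 4: a=-1, c=M4/2=-1727/828, d=(M5−M4)/(6·3)=1727/7452, b=Δ4−h4·(2M4+M5)/6=2141/414
t_q=23/4 → seg 2, τ=3/4; S=4+-297/46·τ+-6341/828·τ²+5063/828·τ³=-15135/5888

  seg 0: a=-5 b=-227/414 c=0 d=779/3726
  seg 1: a=-1 b=1055/207 c=779/414 d=-2633/1656
  seg 2: a=4 b=-297/46 c=-6341/828 d=5063/828
  seg 3: a=-4 b=-2839/828 c=2212/207 d=-1175/276
  seg 4: a=-1 b=2141/414 c=-1727/828 d=1727/7452
S(23/4) = -15135/5888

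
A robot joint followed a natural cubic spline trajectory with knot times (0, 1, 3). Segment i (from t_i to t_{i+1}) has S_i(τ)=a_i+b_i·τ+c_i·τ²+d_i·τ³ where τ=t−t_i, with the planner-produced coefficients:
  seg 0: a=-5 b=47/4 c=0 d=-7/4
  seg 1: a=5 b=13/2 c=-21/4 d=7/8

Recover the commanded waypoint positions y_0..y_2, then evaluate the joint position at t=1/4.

y_0=-5 y_1=5 y_2=4
S(1/4) = -535/256

y_0 = S_0(0) = a_0 = -5
y_1 = S_1(0) = a_1 = 5
y_2 = S_1(2) = 4
t_q=1/4 is in segment 0 (τ=1/4); S_0(τ)=-535/256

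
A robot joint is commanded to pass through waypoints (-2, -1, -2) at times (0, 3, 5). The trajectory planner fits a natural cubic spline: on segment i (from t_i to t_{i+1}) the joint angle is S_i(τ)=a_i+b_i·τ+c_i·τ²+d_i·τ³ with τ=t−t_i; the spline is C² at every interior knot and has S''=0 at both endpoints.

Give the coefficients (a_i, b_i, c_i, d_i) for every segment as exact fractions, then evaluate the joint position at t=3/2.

Δ: Δ0=1/3, Δ1=-1/2
row 1: diag=10, rhs=-5; c'=1/5, d'=-1/2
back: M1=-1/2
M: M0=0, M1=-1/2, M2=0
seg 0: a=-2, c=M0/2=0, d=(M1−M0)/(6·3)=-1/36, b=Δ0−h0·(2M0+M1)/6=7/12
seg 1: a=-1, c=M1/2=-1/4, d=(M2−M1)/(6·2)=1/24, b=Δ1−h1·(2M1+M2)/6=-1/6
t_q=3/2 → seg 0, τ=3/2; S=-2+7/12·τ+0·τ²+-1/36·τ³=-39/32

  seg 0: a=-2 b=7/12 c=0 d=-1/36
  seg 1: a=-1 b=-1/6 c=-1/4 d=1/24
S(3/2) = -39/32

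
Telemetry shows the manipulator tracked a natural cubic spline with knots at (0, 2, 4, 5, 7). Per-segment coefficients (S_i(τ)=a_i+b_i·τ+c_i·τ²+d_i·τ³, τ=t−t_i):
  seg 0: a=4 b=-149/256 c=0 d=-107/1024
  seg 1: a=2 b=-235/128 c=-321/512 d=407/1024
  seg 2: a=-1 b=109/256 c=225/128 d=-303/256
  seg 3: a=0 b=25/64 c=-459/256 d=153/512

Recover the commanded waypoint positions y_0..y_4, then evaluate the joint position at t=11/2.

y_0=4 y_1=2 y_2=-1 y_3=0 y_4=-4
S(11/2) = -883/4096

y_0 = S_0(0) = a_0 = 4
y_1 = S_1(0) = a_1 = 2
y_2 = S_2(0) = a_2 = -1
y_3 = S_3(0) = a_3 = 0
y_4 = S_3(2) = -4
t_q=11/2 is in segment 3 (τ=1/2); S_3(τ)=-883/4096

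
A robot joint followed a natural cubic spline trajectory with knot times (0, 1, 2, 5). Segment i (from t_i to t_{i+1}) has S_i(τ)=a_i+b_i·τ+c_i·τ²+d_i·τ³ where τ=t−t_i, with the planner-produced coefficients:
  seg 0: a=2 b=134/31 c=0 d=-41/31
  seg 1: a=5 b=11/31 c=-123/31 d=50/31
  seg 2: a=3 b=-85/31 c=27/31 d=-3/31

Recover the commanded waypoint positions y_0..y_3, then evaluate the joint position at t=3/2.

y_0 = S_0(0) = a_0 = 2
y_1 = S_1(0) = a_1 = 5
y_2 = S_2(0) = a_2 = 3
y_3 = S_2(3) = 0
t_q=3/2 is in segment 1 (τ=1/2); S_1(τ)=136/31

y_0=2 y_1=5 y_2=3 y_3=0
S(3/2) = 136/31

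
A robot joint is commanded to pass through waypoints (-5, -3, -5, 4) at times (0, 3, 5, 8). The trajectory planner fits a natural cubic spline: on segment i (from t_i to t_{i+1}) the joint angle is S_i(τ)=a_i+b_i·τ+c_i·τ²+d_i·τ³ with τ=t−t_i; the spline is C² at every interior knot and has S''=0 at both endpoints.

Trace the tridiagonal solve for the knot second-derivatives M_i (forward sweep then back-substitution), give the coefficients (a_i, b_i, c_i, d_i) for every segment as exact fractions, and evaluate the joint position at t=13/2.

Δ: Δ0=2/3, Δ1=-1, Δ2=3
row 1: diag=10, rhs=-10; c'=1/5, d'=-1
row 2: denom=10−2·1/5=48/5; d'=(24−2·-1)/(48/5)=65/24
back: M2=65/24
back: M1=-1−1/5·65/24=-37/24
M: M0=0, M1=-37/24, M2=65/24, M3=0
seg 0: a=-5, c=M0/2=0, d=(M1−M0)/(6·3)=-37/432, b=Δ0−h0·(2M0+M1)/6=23/16
seg 1: a=-3, c=M1/2=-37/48, d=(M2−M1)/(6·2)=17/48, b=Δ1−h1·(2M1+M2)/6=-7/8
seg 2: a=-5, c=M2/2=65/48, d=(M3−M2)/(6·3)=-65/432, b=Δ2−h2·(2M2+M3)/6=7/24
t_q=13/2 → seg 2, τ=3/2; S=-5+7/24·τ+65/48·τ²+-65/432·τ³=-259/128

  seg 0: a=-5 b=23/16 c=0 d=-37/432
  seg 1: a=-3 b=-7/8 c=-37/48 d=17/48
  seg 2: a=-5 b=7/24 c=65/48 d=-65/432
S(13/2) = -259/128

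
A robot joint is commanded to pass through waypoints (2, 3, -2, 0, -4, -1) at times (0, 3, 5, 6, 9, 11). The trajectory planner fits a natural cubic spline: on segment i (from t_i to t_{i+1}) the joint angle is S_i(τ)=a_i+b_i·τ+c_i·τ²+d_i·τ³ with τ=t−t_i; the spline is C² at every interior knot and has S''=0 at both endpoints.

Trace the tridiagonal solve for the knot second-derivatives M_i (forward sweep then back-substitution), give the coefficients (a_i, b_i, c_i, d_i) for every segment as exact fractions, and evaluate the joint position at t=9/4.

  seg 0: a=2 b=583/323 c=0 d=-1426/8721
  seg 1: a=3 b=-843/323 c=-1426/969 d=5917/7752
  seg 2: a=-2 b=1285/1938 c=12047/3876 d=-6865/3876
  seg 3: a=0 b=119/76 c=-2137/969 d=14407/34884
  seg 4: a=-4 b=-333/646 c=1953/1292 d=-651/2584
S(9/4) = 43397/10336

Δ: Δ0=1/3, Δ1=-5/2, Δ2=2, Δ3=-4/3, Δ4=3/2
row 1: diag=10, rhs=-17; c'=1/5, d'=-17/10
row 2: denom=6−2·1/5=28/5; d'=(27−2·-17/10)/(28/5)=38/7
row 3: denom=8−1·5/28=219/28; d'=(-20−1·38/7)/(219/28)=-712/219
row 4: denom=10−3·28/73=646/73; d'=(17−3·-712/219)/(646/73)=1953/646
back: M4=1953/646
back: M3=-712/219−28/73·1953/646=-4274/969
back: M2=38/7−5/28·-4274/969=12047/1938
back: M1=-17/10−1/5·12047/1938=-2852/969
M: M0=0, M1=-2852/969, M2=12047/1938, M3=-4274/969, M4=1953/646, M5=0
seg 0: a=2, c=M0/2=0, d=(M1−M0)/(6·3)=-1426/8721, b=Δ0−h0·(2M0+M1)/6=583/323
seg 1: a=3, c=M1/2=-1426/969, d=(M2−M1)/(6·2)=5917/7752, b=Δ1−h1·(2M1+M2)/6=-843/323
seg 2: a=-2, c=M2/2=12047/3876, d=(M3−M2)/(6·1)=-6865/3876, b=Δ2−h2·(2M2+M3)/6=1285/1938
seg 3: a=0, c=M3/2=-2137/969, d=(M4−M3)/(6·3)=14407/34884, b=Δ3−h3·(2M3+M4)/6=119/76
seg 4: a=-4, c=M4/2=1953/1292, d=(M5−M4)/(6·2)=-651/2584, b=Δ4−h4·(2M4+M5)/6=-333/646
t_q=9/4 → seg 0, τ=9/4; S=2+583/323·τ+0·τ²+-1426/8721·τ³=43397/10336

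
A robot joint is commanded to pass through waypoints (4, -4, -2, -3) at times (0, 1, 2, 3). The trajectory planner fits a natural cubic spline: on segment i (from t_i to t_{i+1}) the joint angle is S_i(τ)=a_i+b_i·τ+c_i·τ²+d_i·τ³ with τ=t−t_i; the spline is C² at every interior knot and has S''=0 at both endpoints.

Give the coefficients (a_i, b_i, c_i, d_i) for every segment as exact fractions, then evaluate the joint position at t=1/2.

  seg 0: a=4 b=-163/15 c=0 d=43/15
  seg 1: a=-4 b=-34/15 c=43/5 d=-13/3
  seg 2: a=-2 b=29/15 c=-22/5 d=22/15
S(1/2) = -43/40

Δ: Δ0=-8, Δ1=2, Δ2=-1
row 1: diag=4, rhs=60; c'=1/4, d'=15
row 2: denom=4−1·1/4=15/4; d'=(-18−1·15)/(15/4)=-44/5
back: M2=-44/5
back: M1=15−1/4·-44/5=86/5
M: M0=0, M1=86/5, M2=-44/5, M3=0
seg 0: a=4, c=M0/2=0, d=(M1−M0)/(6·1)=43/15, b=Δ0−h0·(2M0+M1)/6=-163/15
seg 1: a=-4, c=M1/2=43/5, d=(M2−M1)/(6·1)=-13/3, b=Δ1−h1·(2M1+M2)/6=-34/15
seg 2: a=-2, c=M2/2=-22/5, d=(M3−M2)/(6·1)=22/15, b=Δ2−h2·(2M2+M3)/6=29/15
t_q=1/2 → seg 0, τ=1/2; S=4+-163/15·τ+0·τ²+43/15·τ³=-43/40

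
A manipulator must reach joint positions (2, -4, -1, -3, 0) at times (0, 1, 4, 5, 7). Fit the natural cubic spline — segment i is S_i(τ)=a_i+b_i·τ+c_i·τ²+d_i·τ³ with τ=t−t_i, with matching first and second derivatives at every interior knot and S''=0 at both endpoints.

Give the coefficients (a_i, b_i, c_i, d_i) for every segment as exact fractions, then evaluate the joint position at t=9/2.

  seg 0: a=2 b=-4651/644 c=0 d=787/644
  seg 1: a=-4 b=-1145/322 c=2361/644 d=-461/644
  seg 2: a=-1 b=-571/644 c=-447/161 d=153/92
  seg 3: a=-3 b=-467/322 c=1425/644 d=-475/1288
S(9/2) = -9941/5152

Δ: Δ0=-6, Δ1=1, Δ2=-2, Δ3=3/2
row 1: diag=8, rhs=42; c'=3/8, d'=21/4
row 2: denom=8−3·3/8=55/8; d'=(-18−3·21/4)/(55/8)=-54/11
row 3: denom=6−1·8/55=322/55; d'=(21−1·-54/11)/(322/55)=1425/322
back: M3=1425/322
back: M2=-54/11−8/55·1425/322=-894/161
back: M1=21/4−3/8·-894/161=2361/322
M: M0=0, M1=2361/322, M2=-894/161, M3=1425/322, M4=0
seg 0: a=2, c=M0/2=0, d=(M1−M0)/(6·1)=787/644, b=Δ0−h0·(2M0+M1)/6=-4651/644
seg 1: a=-4, c=M1/2=2361/644, d=(M2−M1)/(6·3)=-461/644, b=Δ1−h1·(2M1+M2)/6=-1145/322
seg 2: a=-1, c=M2/2=-447/161, d=(M3−M2)/(6·1)=153/92, b=Δ2−h2·(2M2+M3)/6=-571/644
seg 3: a=-3, c=M3/2=1425/644, d=(M4−M3)/(6·2)=-475/1288, b=Δ3−h3·(2M3+M4)/6=-467/322
t_q=9/2 → seg 2, τ=1/2; S=-1+-571/644·τ+-447/161·τ²+153/92·τ³=-9941/5152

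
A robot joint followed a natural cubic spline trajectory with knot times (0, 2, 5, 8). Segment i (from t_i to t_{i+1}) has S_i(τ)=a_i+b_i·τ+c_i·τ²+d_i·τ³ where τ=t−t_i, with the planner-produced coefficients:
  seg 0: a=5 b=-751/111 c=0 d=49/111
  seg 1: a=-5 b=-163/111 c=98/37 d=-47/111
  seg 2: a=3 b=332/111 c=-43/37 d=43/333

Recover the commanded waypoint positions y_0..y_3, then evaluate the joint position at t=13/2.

y_0 = S_0(0) = a_0 = 5
y_1 = S_1(0) = a_1 = -5
y_2 = S_2(0) = a_2 = 3
y_3 = S_2(3) = 5
t_q=13/2 is in segment 2 (τ=3/2); S_2(τ)=1571/296

y_0=5 y_1=-5 y_2=3 y_3=5
S(13/2) = 1571/296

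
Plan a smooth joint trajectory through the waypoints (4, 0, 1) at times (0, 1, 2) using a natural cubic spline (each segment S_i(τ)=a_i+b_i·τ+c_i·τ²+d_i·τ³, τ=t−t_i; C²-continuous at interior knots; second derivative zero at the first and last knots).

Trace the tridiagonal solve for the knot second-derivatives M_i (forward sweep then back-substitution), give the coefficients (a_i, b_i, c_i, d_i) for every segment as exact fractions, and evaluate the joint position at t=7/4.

  seg 0: a=4 b=-21/4 c=0 d=5/4
  seg 1: a=0 b=-3/2 c=15/4 d=-5/4
S(7/4) = 117/256

Δ: Δ0=-4, Δ1=1
row 1: diag=4, rhs=30; c'=1/4, d'=15/2
back: M1=15/2
M: M0=0, M1=15/2, M2=0
seg 0: a=4, c=M0/2=0, d=(M1−M0)/(6·1)=5/4, b=Δ0−h0·(2M0+M1)/6=-21/4
seg 1: a=0, c=M1/2=15/4, d=(M2−M1)/(6·1)=-5/4, b=Δ1−h1·(2M1+M2)/6=-3/2
t_q=7/4 → seg 1, τ=3/4; S=0+-3/2·τ+15/4·τ²+-5/4·τ³=117/256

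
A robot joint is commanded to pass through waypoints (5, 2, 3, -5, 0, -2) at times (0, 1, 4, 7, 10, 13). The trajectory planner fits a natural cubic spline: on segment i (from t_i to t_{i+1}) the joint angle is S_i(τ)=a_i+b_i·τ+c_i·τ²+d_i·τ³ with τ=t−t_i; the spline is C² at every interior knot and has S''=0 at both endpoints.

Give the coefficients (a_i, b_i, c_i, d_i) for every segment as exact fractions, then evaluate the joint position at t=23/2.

Δ: Δ0=-3, Δ1=1/3, Δ2=-8/3, Δ3=5/3, Δ4=-2/3
row 1: diag=8, rhs=20; c'=3/8, d'=5/2
row 2: denom=12−3·3/8=87/8; d'=(-18−3·5/2)/(87/8)=-68/29
row 3: denom=12−3·8/29=324/29; d'=(26−3·-68/29)/(324/29)=479/162
row 4: denom=12−3·29/108=403/36; d'=(-14−3·479/162)/(403/36)=-190/93
back: M4=-190/93
back: M3=479/162−29/108·-190/93=326/93
back: M2=-68/29−8/29·326/93=-308/93
back: M1=5/2−3/8·-308/93=116/31
M: M0=0, M1=116/31, M2=-308/93, M3=326/93, M4=-190/93, M5=0
seg 0: a=5, c=M0/2=0, d=(M1−M0)/(6·1)=58/93, b=Δ0−h0·(2M0+M1)/6=-337/93
seg 1: a=2, c=M1/2=58/31, d=(M2−M1)/(6·3)=-328/837, b=Δ1−h1·(2M1+M2)/6=-163/93
seg 2: a=3, c=M2/2=-154/93, d=(M3−M2)/(6·3)=317/837, b=Δ2−h2·(2M2+M3)/6=-103/93
seg 3: a=-5, c=M3/2=163/93, d=(M4−M3)/(6·3)=-86/279, b=Δ3−h3·(2M3+M4)/6=-76/93
seg 4: a=0, c=M4/2=-95/93, d=(M5−M4)/(6·3)=95/837, b=Δ4−h4·(2M4+M5)/6=128/93
t_q=23/2 → seg 4, τ=3/2; S=0+128/93·τ+-95/93·τ²+95/837·τ³=37/248

  seg 0: a=5 b=-337/93 c=0 d=58/93
  seg 1: a=2 b=-163/93 c=58/31 d=-328/837
  seg 2: a=3 b=-103/93 c=-154/93 d=317/837
  seg 3: a=-5 b=-76/93 c=163/93 d=-86/279
  seg 4: a=0 b=128/93 c=-95/93 d=95/837
S(23/2) = 37/248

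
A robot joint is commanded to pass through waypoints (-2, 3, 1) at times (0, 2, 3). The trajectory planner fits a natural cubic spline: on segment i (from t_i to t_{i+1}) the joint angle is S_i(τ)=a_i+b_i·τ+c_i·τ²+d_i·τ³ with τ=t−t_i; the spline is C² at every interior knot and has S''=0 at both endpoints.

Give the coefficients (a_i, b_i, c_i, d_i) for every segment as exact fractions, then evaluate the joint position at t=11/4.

Δ: Δ0=5/2, Δ1=-2
row 1: diag=6, rhs=-27; c'=1/6, d'=-9/2
back: M1=-9/2
M: M0=0, M1=-9/2, M2=0
seg 0: a=-2, c=M0/2=0, d=(M1−M0)/(6·2)=-3/8, b=Δ0−h0·(2M0+M1)/6=4
seg 1: a=3, c=M1/2=-9/4, d=(M2−M1)/(6·1)=3/4, b=Δ1−h1·(2M1+M2)/6=-1/2
t_q=11/4 → seg 1, τ=3/4; S=3+-1/2·τ+-9/4·τ²+3/4·τ³=429/256

  seg 0: a=-2 b=4 c=0 d=-3/8
  seg 1: a=3 b=-1/2 c=-9/4 d=3/4
S(11/4) = 429/256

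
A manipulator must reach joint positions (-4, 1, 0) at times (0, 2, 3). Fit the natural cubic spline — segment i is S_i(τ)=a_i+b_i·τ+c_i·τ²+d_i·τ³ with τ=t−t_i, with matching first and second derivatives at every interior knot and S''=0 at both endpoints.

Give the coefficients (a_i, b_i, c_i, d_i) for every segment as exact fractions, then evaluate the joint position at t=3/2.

  seg 0: a=-4 b=11/3 c=0 d=-7/24
  seg 1: a=1 b=1/6 c=-7/4 d=7/12
S(3/2) = 33/64

Δ: Δ0=5/2, Δ1=-1
row 1: diag=6, rhs=-21; c'=1/6, d'=-7/2
back: M1=-7/2
M: M0=0, M1=-7/2, M2=0
seg 0: a=-4, c=M0/2=0, d=(M1−M0)/(6·2)=-7/24, b=Δ0−h0·(2M0+M1)/6=11/3
seg 1: a=1, c=M1/2=-7/4, d=(M2−M1)/(6·1)=7/12, b=Δ1−h1·(2M1+M2)/6=1/6
t_q=3/2 → seg 0, τ=3/2; S=-4+11/3·τ+0·τ²+-7/24·τ³=33/64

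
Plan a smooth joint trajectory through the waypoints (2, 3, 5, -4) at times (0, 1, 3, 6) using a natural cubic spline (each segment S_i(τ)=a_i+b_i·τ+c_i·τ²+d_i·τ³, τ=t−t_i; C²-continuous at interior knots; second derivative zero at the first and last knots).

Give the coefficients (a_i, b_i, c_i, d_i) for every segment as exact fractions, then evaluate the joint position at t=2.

Δ: Δ0=1, Δ1=1, Δ2=-3
row 1: diag=6, rhs=0; c'=1/3, d'=0
row 2: denom=10−2·1/3=28/3; d'=(-24−2·0)/(28/3)=-18/7
back: M2=-18/7
back: M1=0−1/3·-18/7=6/7
M: M0=0, M1=6/7, M2=-18/7, M3=0
seg 0: a=2, c=M0/2=0, d=(M1−M0)/(6·1)=1/7, b=Δ0−h0·(2M0+M1)/6=6/7
seg 1: a=3, c=M1/2=3/7, d=(M2−M1)/(6·2)=-2/7, b=Δ1−h1·(2M1+M2)/6=9/7
seg 2: a=5, c=M2/2=-9/7, d=(M3−M2)/(6·3)=1/7, b=Δ2−h2·(2M2+M3)/6=-3/7
t_q=2 → seg 1, τ=1; S=3+9/7·τ+3/7·τ²+-2/7·τ³=31/7

  seg 0: a=2 b=6/7 c=0 d=1/7
  seg 1: a=3 b=9/7 c=3/7 d=-2/7
  seg 2: a=5 b=-3/7 c=-9/7 d=1/7
S(2) = 31/7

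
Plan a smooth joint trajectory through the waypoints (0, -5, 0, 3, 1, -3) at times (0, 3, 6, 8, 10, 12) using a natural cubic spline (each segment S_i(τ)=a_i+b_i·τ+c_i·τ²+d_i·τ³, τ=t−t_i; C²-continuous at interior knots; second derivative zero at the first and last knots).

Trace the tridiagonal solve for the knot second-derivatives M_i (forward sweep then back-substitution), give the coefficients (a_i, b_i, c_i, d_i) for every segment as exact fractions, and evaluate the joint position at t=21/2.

Δ: Δ0=-5/3, Δ1=5/3, Δ2=3/2, Δ3=-1, Δ4=-2
row 1: diag=12, rhs=20; c'=1/4, d'=5/3
row 2: denom=10−3·1/4=37/4; d'=(-1−3·5/3)/(37/4)=-24/37
row 3: denom=8−2·8/37=280/37; d'=(-15−2·-24/37)/(280/37)=-507/280
row 4: denom=8−2·37/140=523/70; d'=(-6−2·-507/280)/(523/70)=-333/1046
back: M4=-333/1046
back: M3=-507/280−37/140·-333/1046=-903/523
back: M2=-24/37−8/37·-903/523=-144/523
back: M1=5/3−1/4·-144/523=2723/1569
M: M0=0, M1=2723/1569, M2=-144/523, M3=-903/523, M4=-333/1046, M5=0
seg 0: a=0, c=M0/2=0, d=(M1−M0)/(6·3)=2723/28242, b=Δ0−h0·(2M0+M1)/6=-2651/1046
seg 1: a=-5, c=M1/2=2723/3138, d=(M2−M1)/(6·3)=-3155/28242, b=Δ1−h1·(2M1+M2)/6=36/523
seg 2: a=0, c=M2/2=-72/523, d=(M3−M2)/(6·2)=-253/2092, b=Δ2−h2·(2M2+M3)/6=2363/1046
seg 3: a=3, c=M3/2=-903/1046, d=(M4−M3)/(6·2)=491/4184, b=Δ3−h3·(2M3+M4)/6=269/1046
seg 4: a=1, c=M4/2=-333/2092, d=(M5−M4)/(6·2)=111/4184, b=Δ4−h4·(2M4+M5)/6=-935/523
t_q=21/2 → seg 4, τ=1/2; S=1+-935/523·τ+-333/2092·τ²+111/4184·τ³=2331/33472

  seg 0: a=0 b=-2651/1046 c=0 d=2723/28242
  seg 1: a=-5 b=36/523 c=2723/3138 d=-3155/28242
  seg 2: a=0 b=2363/1046 c=-72/523 d=-253/2092
  seg 3: a=3 b=269/1046 c=-903/1046 d=491/4184
  seg 4: a=1 b=-935/523 c=-333/2092 d=111/4184
S(21/2) = 2331/33472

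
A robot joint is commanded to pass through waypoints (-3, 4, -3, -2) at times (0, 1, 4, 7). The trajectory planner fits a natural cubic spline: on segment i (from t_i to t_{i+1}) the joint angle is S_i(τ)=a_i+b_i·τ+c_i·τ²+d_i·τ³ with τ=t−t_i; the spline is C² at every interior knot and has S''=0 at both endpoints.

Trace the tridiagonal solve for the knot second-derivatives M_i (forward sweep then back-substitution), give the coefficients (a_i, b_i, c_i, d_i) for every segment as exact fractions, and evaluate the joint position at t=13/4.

  seg 0: a=-3 b=243/29 c=0 d=-40/29
  seg 1: a=4 b=123/29 c=-120/29 d=508/783
  seg 2: a=-3 b=-89/29 c=148/87 d=-148/783
S(13/4) = -7/464

Δ: Δ0=7, Δ1=-7/3, Δ2=1/3
row 1: diag=8, rhs=-56; c'=3/8, d'=-7
row 2: denom=12−3·3/8=87/8; d'=(16−3·-7)/(87/8)=296/87
back: M2=296/87
back: M1=-7−3/8·296/87=-240/29
M: M0=0, M1=-240/29, M2=296/87, M3=0
seg 0: a=-3, c=M0/2=0, d=(M1−M0)/(6·1)=-40/29, b=Δ0−h0·(2M0+M1)/6=243/29
seg 1: a=4, c=M1/2=-120/29, d=(M2−M1)/(6·3)=508/783, b=Δ1−h1·(2M1+M2)/6=123/29
seg 2: a=-3, c=M2/2=148/87, d=(M3−M2)/(6·3)=-148/783, b=Δ2−h2·(2M2+M3)/6=-89/29
t_q=13/4 → seg 1, τ=9/4; S=4+123/29·τ+-120/29·τ²+508/783·τ³=-7/464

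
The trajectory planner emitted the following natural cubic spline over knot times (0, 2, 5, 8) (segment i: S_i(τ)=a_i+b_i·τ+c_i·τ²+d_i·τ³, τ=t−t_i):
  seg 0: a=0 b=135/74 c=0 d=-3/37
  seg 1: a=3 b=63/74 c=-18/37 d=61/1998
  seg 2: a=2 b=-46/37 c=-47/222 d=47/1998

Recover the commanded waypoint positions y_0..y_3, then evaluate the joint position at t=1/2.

y_0=0 y_1=3 y_2=2 y_3=-3
S(1/2) = 267/296

y_0 = S_0(0) = a_0 = 0
y_1 = S_1(0) = a_1 = 3
y_2 = S_2(0) = a_2 = 2
y_3 = S_2(3) = -3
t_q=1/2 is in segment 0 (τ=1/2); S_0(τ)=267/296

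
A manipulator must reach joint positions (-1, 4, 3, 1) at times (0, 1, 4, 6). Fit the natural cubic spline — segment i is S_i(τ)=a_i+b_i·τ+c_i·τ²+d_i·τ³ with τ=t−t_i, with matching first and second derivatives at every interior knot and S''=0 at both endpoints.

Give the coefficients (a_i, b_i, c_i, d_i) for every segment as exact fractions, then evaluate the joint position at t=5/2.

  seg 0: a=-1 b=1219/213 c=0 d=-154/213
  seg 1: a=4 b=757/213 c=-154/71 d=62/213
  seg 2: a=3 b=-341/213 c=32/71 d=-16/213
S(5/2) = 1543/284

Δ: Δ0=5, Δ1=-1/3, Δ2=-1
row 1: diag=8, rhs=-32; c'=3/8, d'=-4
row 2: denom=10−3·3/8=71/8; d'=(-4−3·-4)/(71/8)=64/71
back: M2=64/71
back: M1=-4−3/8·64/71=-308/71
M: M0=0, M1=-308/71, M2=64/71, M3=0
seg 0: a=-1, c=M0/2=0, d=(M1−M0)/(6·1)=-154/213, b=Δ0−h0·(2M0+M1)/6=1219/213
seg 1: a=4, c=M1/2=-154/71, d=(M2−M1)/(6·3)=62/213, b=Δ1−h1·(2M1+M2)/6=757/213
seg 2: a=3, c=M2/2=32/71, d=(M3−M2)/(6·2)=-16/213, b=Δ2−h2·(2M2+M3)/6=-341/213
t_q=5/2 → seg 1, τ=3/2; S=4+757/213·τ+-154/71·τ²+62/213·τ³=1543/284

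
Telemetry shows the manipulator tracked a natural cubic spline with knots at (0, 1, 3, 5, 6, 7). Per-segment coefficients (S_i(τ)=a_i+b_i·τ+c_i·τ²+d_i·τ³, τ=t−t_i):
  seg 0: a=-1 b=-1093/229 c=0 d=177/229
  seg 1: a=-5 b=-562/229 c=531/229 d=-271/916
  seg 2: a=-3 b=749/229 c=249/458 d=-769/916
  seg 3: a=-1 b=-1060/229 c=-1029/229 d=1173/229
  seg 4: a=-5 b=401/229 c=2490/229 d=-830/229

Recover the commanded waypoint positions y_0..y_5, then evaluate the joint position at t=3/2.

y_0 = S_0(0) = a_0 = -1
y_1 = S_1(0) = a_1 = -5
y_2 = S_2(0) = a_2 = -3
y_3 = S_3(0) = a_3 = -1
y_4 = S_4(0) = a_4 = -5
y_5 = S_4(1) = 4
t_q=3/2 is in segment 1 (τ=1/2); S_1(τ)=-41655/7328

y_0=-1 y_1=-5 y_2=-3 y_3=-1 y_4=-5 y_5=4
S(3/2) = -41655/7328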